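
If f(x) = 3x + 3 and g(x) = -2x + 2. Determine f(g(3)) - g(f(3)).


f(g(3)) = -9
g(f(3)) = -22
Difference = 13

13


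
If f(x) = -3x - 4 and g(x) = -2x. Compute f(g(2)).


g(2) = -4
f(-4) = 8

8


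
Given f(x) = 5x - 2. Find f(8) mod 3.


f(8) = 38
38 mod 3 = 2

2


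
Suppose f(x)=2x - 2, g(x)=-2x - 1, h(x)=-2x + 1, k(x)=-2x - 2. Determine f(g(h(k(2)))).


k(2) = -6
h(-6) = 13
g(13) = -27
f(-27) = -56

-56


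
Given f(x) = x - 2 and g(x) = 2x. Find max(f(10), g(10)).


20


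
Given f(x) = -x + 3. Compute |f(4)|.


f(4) = -1
|-1| = 1

1


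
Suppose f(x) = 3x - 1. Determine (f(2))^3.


125


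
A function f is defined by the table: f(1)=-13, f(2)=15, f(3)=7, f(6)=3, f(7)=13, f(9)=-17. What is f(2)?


Reading from the table at x = 2

15


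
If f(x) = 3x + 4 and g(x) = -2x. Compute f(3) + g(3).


7


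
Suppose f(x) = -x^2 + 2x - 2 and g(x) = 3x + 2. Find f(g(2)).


-50


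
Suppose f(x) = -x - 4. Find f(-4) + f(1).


f(-4) = 0
f(1) = -5
Sum = -5

-5


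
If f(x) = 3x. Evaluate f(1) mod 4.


f(1) = 3
3 mod 4 = 3

3


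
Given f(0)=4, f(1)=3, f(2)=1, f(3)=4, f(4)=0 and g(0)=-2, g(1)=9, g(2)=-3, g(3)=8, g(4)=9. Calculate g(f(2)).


f(2) = 1
g(1) = 9

9


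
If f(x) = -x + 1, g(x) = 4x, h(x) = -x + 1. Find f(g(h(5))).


h(5) = -4
g(-4) = -16
f(-16) = 17

17


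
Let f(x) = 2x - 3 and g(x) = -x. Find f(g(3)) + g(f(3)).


f(g(3)) = -9
g(f(3)) = -3
Sum = -12

-12


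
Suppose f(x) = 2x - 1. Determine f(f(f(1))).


f(1) = 1
f(1) = 1
f(1) = 1

1


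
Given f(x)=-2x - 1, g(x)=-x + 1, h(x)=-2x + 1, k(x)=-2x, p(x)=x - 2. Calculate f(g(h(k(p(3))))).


p(3) = 1
k(1) = -2
h(-2) = 5
g(5) = -4
f(-4) = 7

7


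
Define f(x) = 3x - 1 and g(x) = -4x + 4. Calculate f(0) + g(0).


f(0) = -1
g(0) = 4
Sum = 3

3


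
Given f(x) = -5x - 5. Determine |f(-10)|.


f(-10) = 45
|45| = 45

45


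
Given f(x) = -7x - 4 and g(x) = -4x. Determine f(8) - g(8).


f(8) = -60
g(8) = -32
Difference = -28

-28


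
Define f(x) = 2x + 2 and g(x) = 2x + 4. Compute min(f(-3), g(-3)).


f(-3) = -4
g(-3) = -2
min = -4

-4


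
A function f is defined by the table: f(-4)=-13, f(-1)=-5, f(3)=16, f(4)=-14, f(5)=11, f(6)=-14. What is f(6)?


Reading from the table at x = 6

-14


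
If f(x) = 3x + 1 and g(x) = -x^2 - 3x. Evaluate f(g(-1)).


g(-1) = 2
f(2) = 7

7


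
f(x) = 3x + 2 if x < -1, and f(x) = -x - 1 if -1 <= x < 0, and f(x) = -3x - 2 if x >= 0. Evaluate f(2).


2 satisfies x >= 0
f(2) = -8

-8


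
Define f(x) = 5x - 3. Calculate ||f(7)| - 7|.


f(7) = 32
|32| = 32
|32 - 7| = 25

25


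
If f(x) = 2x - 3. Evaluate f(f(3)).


f(3) = 3
f(3) = 3

3


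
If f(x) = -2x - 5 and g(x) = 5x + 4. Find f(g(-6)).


47


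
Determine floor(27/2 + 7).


27/2 = 13.5
13.5 + 7 = 20.5
floor(20.5) = 20

20


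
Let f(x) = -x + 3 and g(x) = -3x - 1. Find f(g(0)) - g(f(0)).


f(g(0)) = 4
g(f(0)) = -10
Difference = 14

14


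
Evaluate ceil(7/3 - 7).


7/3 = 2.3333
2.3333 - 7 = -4.6667
ceil(-4.6667) = -4

-4


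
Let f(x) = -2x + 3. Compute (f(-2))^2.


49


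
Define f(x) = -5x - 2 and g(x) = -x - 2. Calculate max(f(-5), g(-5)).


f(-5) = 23
g(-5) = 3
max = 23

23


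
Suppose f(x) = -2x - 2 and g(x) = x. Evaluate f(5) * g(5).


f(5) = -12
g(5) = 5
Product = -60

-60


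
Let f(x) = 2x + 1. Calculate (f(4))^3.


f(4) = 9
(9)^3 = 729

729


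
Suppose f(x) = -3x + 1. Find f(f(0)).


f(0) = 1
f(1) = -2

-2


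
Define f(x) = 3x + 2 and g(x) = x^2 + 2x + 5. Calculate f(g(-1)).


g(-1) = 4
f(4) = 14

14


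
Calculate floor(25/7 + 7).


10


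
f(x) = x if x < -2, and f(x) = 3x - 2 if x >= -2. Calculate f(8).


8 satisfies x >= -2
f(8) = 22

22


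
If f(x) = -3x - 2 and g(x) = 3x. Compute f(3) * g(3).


f(3) = -11
g(3) = 9
Product = -99

-99


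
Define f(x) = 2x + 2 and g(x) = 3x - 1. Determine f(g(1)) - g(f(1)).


f(g(1)) = 6
g(f(1)) = 11
Difference = -5

-5


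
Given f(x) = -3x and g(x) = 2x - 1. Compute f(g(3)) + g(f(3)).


f(g(3)) = -15
g(f(3)) = -19
Sum = -34

-34


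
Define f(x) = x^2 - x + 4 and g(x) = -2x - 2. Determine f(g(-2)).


g(-2) = 2
f(2) = 1*(2)^2 - 1*(2) + 4 = 6

6


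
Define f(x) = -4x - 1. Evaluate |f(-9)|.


f(-9) = 35
|35| = 35

35


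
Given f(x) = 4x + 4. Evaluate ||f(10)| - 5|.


f(10) = 44
|44| = 44
|44 - 5| = 39

39


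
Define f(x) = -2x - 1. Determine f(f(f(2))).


-19


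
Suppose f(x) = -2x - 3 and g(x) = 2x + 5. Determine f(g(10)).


g(10) = 25
f(25) = -53

-53


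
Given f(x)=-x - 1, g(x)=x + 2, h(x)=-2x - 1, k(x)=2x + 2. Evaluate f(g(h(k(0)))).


k(0) = 2
h(2) = -5
g(-5) = -3
f(-3) = 2

2


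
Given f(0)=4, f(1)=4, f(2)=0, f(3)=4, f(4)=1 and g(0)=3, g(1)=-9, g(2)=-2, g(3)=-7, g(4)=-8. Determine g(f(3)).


f(3) = 4
g(4) = -8

-8


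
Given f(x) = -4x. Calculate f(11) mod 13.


f(11) = -44
-44 mod 13 = 8

8


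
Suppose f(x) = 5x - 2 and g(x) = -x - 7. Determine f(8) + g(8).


23


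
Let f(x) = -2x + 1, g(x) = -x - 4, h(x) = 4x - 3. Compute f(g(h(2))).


19


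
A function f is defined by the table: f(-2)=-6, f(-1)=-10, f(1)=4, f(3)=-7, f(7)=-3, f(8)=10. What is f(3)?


Reading from the table at x = 3

-7


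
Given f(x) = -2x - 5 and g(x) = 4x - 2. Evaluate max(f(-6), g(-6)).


f(-6) = 7
g(-6) = -26
max = 7

7


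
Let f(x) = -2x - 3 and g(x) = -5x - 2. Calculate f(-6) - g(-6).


f(-6) = 9
g(-6) = 28
Difference = -19

-19


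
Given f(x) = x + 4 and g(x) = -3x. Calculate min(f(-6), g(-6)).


f(-6) = -2
g(-6) = 18
min = -2

-2


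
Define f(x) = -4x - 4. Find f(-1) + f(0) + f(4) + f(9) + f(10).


f(-1) = 0
f(0) = -4
f(4) = -20
f(9) = -40
f(10) = -44
Sum = -108

-108


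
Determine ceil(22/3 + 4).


12


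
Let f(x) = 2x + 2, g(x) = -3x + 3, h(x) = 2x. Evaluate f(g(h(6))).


-64


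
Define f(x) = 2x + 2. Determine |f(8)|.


f(8) = 18
|18| = 18

18


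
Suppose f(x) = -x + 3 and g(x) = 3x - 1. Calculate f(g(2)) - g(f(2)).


f(g(2)) = -2
g(f(2)) = 2
Difference = -4

-4


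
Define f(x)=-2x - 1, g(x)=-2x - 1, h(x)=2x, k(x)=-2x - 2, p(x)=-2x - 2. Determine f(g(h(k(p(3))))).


113


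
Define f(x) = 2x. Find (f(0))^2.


f(0) = 0
(0)^2 = 0

0


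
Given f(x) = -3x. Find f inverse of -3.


Solve -3x = -3
x = (-3) / (-3) = 1

1


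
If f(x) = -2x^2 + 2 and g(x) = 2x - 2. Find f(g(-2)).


g(-2) = -6
f(-6) = (-2)*(-6)^2 + 2 = -70

-70


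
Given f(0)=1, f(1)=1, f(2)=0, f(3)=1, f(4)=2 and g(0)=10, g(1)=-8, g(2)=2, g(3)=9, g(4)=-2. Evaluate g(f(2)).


f(2) = 0
g(0) = 10

10


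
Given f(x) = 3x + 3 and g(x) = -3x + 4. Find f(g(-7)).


g(-7) = 25
f(25) = 78

78


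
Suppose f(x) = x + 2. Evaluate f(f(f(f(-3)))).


5


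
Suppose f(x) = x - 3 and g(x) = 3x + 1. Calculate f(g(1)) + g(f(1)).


f(g(1)) = 1
g(f(1)) = -5
Sum = -4

-4


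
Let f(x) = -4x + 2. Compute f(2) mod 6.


f(2) = -6
-6 mod 6 = 0

0


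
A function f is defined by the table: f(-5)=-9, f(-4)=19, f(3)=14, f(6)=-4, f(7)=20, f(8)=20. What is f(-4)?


19


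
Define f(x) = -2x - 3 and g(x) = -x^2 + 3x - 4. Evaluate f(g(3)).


g(3) = -4
f(-4) = 5

5


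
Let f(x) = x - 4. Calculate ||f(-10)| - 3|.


f(-10) = -14
|-14| = 14
|14 - 3| = 11

11


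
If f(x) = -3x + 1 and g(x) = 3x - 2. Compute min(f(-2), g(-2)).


f(-2) = 7
g(-2) = -8
min = -8

-8


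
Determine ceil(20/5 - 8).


20/5 = 4
4 - 8 = -4
ceil(-4) = -4

-4


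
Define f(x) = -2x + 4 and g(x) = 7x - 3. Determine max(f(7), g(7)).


f(7) = -10
g(7) = 46
max = 46

46


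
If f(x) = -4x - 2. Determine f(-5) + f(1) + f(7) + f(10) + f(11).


f(-5) = 18
f(1) = -6
f(7) = -30
f(10) = -42
f(11) = -46
Sum = -106

-106


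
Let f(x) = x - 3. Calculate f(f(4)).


f(4) = 1
f(1) = -2

-2


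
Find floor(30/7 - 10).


30/7 = 4.2857
4.2857 - 10 = -5.7143
floor(-5.7143) = -6

-6


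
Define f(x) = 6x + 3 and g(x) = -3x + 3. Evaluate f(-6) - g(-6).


f(-6) = -33
g(-6) = 21
Difference = -54

-54


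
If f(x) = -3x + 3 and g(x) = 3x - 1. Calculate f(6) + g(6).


f(6) = -15
g(6) = 17
Sum = 2

2


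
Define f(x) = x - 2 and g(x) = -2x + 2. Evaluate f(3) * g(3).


f(3) = 1
g(3) = -4
Product = -4

-4


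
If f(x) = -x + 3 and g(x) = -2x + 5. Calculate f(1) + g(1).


f(1) = 2
g(1) = 3
Sum = 5

5


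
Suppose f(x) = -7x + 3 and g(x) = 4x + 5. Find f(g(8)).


g(8) = 37
f(37) = -256

-256


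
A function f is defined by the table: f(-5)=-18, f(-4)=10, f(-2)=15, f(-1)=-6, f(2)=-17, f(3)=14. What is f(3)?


Reading from the table at x = 3

14


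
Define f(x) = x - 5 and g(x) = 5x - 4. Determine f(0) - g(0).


f(0) = -5
g(0) = -4
Difference = -1

-1


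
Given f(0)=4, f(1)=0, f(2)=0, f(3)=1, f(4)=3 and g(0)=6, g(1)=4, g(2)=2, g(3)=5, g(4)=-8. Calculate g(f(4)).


f(4) = 3
g(3) = 5

5


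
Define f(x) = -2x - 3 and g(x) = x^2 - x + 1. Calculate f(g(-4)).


-45


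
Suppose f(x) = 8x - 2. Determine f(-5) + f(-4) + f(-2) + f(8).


f(-5) = -42
f(-4) = -34
f(-2) = -18
f(8) = 62
Sum = -32

-32


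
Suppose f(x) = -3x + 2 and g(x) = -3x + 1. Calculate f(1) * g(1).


f(1) = -1
g(1) = -2
Product = 2

2


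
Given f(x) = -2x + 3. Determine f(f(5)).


f(5) = -7
f(-7) = 17

17


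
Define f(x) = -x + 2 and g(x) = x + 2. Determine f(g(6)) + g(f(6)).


f(g(6)) = -6
g(f(6)) = -2
Sum = -8

-8


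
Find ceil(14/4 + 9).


14/4 = 3.5
3.5 + 9 = 12.5
ceil(12.5) = 13

13


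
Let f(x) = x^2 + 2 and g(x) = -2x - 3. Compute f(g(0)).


11


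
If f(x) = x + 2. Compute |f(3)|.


f(3) = 5
|5| = 5

5


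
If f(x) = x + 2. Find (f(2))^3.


f(2) = 4
(4)^3 = 64

64


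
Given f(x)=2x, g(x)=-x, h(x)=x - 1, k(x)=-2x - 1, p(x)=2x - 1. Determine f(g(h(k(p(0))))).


p(0) = -1
k(-1) = 1
h(1) = 0
g(0) = 0
f(0) = 0

0


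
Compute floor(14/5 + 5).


14/5 = 2.8
2.8 + 5 = 7.8
floor(7.8) = 7

7


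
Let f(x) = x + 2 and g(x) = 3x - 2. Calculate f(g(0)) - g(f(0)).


f(g(0)) = 0
g(f(0)) = 4
Difference = -4

-4


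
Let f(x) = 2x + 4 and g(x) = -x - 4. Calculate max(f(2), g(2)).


f(2) = 8
g(2) = -6
max = 8

8


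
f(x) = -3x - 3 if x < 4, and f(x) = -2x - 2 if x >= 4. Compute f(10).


-22


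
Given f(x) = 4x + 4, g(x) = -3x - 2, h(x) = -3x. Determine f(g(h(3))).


h(3) = -9
g(-9) = 25
f(25) = 104

104


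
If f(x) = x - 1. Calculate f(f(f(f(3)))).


f(3) = 2
f(2) = 1
f(1) = 0
f(0) = -1

-1


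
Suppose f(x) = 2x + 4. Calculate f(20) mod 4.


f(20) = 44
44 mod 4 = 0

0


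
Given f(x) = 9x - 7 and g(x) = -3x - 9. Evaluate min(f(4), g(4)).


f(4) = 29
g(4) = -21
min = -21

-21


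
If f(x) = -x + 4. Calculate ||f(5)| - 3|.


f(5) = -1
|-1| = 1
|1 - 3| = 2

2


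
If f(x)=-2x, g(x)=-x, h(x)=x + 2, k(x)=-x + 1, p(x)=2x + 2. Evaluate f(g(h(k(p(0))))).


p(0) = 2
k(2) = -1
h(-1) = 1
g(1) = -1
f(-1) = 2

2


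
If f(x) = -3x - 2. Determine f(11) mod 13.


f(11) = -35
-35 mod 13 = 4

4


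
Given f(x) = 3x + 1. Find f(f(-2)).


-14


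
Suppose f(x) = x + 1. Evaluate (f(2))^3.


f(2) = 3
(3)^3 = 27

27


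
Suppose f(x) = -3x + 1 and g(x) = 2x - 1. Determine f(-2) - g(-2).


f(-2) = 7
g(-2) = -5
Difference = 12

12


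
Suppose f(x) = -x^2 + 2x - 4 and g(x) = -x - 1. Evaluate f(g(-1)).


g(-1) = 0
f(0) = (-1)*(0)^2 + 2*(0) - 4 = -4

-4


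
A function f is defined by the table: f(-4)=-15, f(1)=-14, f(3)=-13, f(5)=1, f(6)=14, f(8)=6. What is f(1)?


Reading from the table at x = 1

-14


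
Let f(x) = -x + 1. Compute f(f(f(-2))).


f(-2) = 3
f(3) = -2
f(-2) = 3

3


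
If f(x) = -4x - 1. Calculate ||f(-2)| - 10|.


f(-2) = 7
|7| = 7
|7 - 10| = 3

3


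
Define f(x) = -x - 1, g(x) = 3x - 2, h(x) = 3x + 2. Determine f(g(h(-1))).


h(-1) = -1
g(-1) = -5
f(-5) = 4

4


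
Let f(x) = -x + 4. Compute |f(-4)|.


f(-4) = 8
|8| = 8

8


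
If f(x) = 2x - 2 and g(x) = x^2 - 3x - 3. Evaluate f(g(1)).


g(1) = -5
f(-5) = -12

-12


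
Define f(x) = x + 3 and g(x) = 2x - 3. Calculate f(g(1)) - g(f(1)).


f(g(1)) = 2
g(f(1)) = 5
Difference = -3

-3


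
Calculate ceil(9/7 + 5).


9/7 = 1.2857
1.2857 + 5 = 6.2857
ceil(6.2857) = 7

7


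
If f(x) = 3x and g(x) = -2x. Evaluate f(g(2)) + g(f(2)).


f(g(2)) = -12
g(f(2)) = -12
Sum = -24

-24


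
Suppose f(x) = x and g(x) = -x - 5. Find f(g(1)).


g(1) = -6
f(-6) = -6

-6


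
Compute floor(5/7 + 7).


5/7 = 0.7143
0.7143 + 7 = 7.7143
floor(7.7143) = 7

7


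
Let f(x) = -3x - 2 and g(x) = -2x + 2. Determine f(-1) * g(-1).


4


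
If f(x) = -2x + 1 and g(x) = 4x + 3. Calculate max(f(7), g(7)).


31


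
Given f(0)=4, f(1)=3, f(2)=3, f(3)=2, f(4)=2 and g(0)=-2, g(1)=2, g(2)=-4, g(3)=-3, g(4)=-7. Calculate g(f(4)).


f(4) = 2
g(2) = -4

-4


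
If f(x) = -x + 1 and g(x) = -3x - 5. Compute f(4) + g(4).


f(4) = -3
g(4) = -17
Sum = -20

-20


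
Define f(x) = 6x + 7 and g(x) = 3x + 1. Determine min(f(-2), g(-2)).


f(-2) = -5
g(-2) = -5
min = -5

-5


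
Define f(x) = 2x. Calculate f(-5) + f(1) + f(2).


f(-5) = -10
f(1) = 2
f(2) = 4
Sum = -4

-4


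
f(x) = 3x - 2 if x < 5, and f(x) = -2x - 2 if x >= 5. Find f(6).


6 satisfies x >= 5
f(6) = -14

-14


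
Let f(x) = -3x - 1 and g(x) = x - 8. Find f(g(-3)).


32


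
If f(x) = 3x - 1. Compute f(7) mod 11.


f(7) = 20
20 mod 11 = 9

9


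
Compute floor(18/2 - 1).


18/2 = 9
9 - 1 = 8
floor(8) = 8

8


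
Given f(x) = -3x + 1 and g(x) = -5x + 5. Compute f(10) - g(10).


f(10) = -29
g(10) = -45
Difference = 16

16


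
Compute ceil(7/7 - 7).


7/7 = 1
1 - 7 = -6
ceil(-6) = -6

-6


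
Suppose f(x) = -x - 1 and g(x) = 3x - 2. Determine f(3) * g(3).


f(3) = -4
g(3) = 7
Product = -28

-28


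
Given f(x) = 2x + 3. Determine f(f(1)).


13


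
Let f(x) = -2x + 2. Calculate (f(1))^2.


0


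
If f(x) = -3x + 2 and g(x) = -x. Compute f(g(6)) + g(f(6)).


f(g(6)) = 20
g(f(6)) = 16
Sum = 36

36


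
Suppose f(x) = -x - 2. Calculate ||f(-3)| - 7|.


6


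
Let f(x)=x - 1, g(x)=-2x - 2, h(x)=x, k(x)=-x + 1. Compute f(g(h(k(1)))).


k(1) = 0
h(0) = 0
g(0) = -2
f(-2) = -3

-3


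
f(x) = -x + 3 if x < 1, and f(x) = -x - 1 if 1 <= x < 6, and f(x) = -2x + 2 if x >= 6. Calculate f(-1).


-1 satisfies x < 1
f(-1) = 4

4


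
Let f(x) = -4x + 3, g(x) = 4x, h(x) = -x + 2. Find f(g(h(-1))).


-45


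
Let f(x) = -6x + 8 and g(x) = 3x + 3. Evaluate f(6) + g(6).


f(6) = -28
g(6) = 21
Sum = -7

-7


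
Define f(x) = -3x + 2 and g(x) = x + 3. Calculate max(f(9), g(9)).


f(9) = -25
g(9) = 12
max = 12

12


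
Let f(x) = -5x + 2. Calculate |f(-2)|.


12


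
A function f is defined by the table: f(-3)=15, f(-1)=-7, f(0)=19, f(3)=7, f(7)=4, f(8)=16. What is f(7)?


Reading from the table at x = 7

4


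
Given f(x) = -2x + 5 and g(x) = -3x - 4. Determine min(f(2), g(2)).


f(2) = 1
g(2) = -10
min = -10

-10


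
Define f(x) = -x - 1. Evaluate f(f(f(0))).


f(0) = -1
f(-1) = 0
f(0) = -1

-1


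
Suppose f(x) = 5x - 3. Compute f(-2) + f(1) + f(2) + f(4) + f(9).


55


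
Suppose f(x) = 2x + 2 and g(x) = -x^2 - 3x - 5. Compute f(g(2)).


g(2) = -15
f(-15) = -28

-28


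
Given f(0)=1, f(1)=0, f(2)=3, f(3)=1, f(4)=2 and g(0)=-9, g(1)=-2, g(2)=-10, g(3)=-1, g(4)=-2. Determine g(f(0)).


f(0) = 1
g(1) = -2

-2


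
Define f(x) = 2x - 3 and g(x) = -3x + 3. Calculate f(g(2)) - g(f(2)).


f(g(2)) = -9
g(f(2)) = 0
Difference = -9

-9


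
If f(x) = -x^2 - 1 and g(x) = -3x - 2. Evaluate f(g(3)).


g(3) = -11
f(-11) = (-1)*(-11)^2 - 1 = -122

-122


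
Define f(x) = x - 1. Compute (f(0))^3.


f(0) = -1
(-1)^3 = -1

-1


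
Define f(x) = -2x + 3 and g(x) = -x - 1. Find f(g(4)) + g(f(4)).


17


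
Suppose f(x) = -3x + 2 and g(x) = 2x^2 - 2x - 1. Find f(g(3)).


-31


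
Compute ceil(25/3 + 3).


25/3 = 8.3333
8.3333 + 3 = 11.3333
ceil(11.3333) = 12

12


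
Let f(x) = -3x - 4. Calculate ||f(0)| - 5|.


f(0) = -4
|-4| = 4
|4 - 5| = 1

1


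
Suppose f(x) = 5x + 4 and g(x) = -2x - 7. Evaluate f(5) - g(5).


f(5) = 29
g(5) = -17
Difference = 46

46


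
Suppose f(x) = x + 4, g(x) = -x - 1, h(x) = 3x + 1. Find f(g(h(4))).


-10


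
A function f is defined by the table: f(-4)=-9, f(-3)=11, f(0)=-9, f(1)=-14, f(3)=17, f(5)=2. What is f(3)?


17


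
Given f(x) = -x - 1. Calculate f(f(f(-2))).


1


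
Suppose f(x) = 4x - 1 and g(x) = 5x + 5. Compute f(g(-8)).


g(-8) = -35
f(-35) = -141

-141


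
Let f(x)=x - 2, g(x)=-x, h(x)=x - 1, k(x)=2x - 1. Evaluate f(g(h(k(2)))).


k(2) = 3
h(3) = 2
g(2) = -2
f(-2) = -4

-4


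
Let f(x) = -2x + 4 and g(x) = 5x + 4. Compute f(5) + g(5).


f(5) = -6
g(5) = 29
Sum = 23

23


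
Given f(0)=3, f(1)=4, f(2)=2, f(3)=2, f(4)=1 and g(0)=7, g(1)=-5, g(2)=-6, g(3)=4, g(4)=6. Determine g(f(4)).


f(4) = 1
g(1) = -5

-5


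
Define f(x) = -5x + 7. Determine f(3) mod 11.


f(3) = -8
-8 mod 11 = 3

3


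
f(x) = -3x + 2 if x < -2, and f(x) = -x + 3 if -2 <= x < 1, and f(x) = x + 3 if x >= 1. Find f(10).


10 satisfies x >= 1
f(10) = 13

13


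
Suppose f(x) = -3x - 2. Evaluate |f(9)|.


f(9) = -29
|-29| = 29

29


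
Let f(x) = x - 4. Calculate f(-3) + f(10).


-1


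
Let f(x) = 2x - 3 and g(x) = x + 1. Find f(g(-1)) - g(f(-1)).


f(g(-1)) = -3
g(f(-1)) = -4
Difference = 1

1


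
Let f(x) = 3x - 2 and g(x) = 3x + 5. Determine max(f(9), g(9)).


f(9) = 25
g(9) = 32
max = 32

32


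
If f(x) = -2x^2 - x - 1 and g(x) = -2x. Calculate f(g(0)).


g(0) = 0
f(0) = (-2)*(0)^2 - 1*(0) - 1 = -1

-1


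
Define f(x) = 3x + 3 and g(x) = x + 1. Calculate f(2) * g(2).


f(2) = 9
g(2) = 3
Product = 27

27


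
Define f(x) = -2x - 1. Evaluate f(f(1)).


5


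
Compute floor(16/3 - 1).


16/3 = 5.3333
5.3333 - 1 = 4.3333
floor(4.3333) = 4

4


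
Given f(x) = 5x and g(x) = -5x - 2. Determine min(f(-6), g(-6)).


f(-6) = -30
g(-6) = 28
min = -30

-30


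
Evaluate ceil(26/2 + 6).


26/2 = 13
13 + 6 = 19
ceil(19) = 19

19


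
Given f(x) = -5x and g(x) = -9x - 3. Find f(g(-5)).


g(-5) = 42
f(42) = -210

-210


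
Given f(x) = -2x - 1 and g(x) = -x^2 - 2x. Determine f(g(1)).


g(1) = -3
f(-3) = 5

5


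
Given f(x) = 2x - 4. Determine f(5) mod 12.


f(5) = 6
6 mod 12 = 6

6


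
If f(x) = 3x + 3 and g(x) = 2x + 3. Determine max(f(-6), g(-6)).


f(-6) = -15
g(-6) = -9
max = -9

-9


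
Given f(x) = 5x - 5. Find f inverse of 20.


Solve 5x - 5 = 20
x = (20 + 5) / 5 = 5

5


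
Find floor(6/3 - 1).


1


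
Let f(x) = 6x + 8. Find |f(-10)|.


f(-10) = -52
|-52| = 52

52


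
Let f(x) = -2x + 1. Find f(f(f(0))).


3


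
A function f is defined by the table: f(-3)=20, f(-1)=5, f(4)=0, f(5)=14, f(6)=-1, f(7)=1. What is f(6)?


Reading from the table at x = 6

-1


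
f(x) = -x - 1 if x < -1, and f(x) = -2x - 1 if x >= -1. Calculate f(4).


4 satisfies x >= -1
f(4) = -9

-9


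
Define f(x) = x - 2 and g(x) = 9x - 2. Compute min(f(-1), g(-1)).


f(-1) = -3
g(-1) = -11
min = -11

-11


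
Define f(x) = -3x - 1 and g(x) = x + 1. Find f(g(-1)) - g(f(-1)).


f(g(-1)) = -1
g(f(-1)) = 3
Difference = -4

-4


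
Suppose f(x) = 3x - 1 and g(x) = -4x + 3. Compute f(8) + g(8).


f(8) = 23
g(8) = -29
Sum = -6

-6


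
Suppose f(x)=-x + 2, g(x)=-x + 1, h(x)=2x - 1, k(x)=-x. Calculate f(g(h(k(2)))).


k(2) = -2
h(-2) = -5
g(-5) = 6
f(6) = -4

-4


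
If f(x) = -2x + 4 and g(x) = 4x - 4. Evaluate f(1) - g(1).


2


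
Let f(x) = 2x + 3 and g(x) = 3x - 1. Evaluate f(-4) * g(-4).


f(-4) = -5
g(-4) = -13
Product = 65

65


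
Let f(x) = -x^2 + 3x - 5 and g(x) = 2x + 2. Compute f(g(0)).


g(0) = 2
f(2) = (-1)*(2)^2 + 3*(2) - 5 = -3

-3


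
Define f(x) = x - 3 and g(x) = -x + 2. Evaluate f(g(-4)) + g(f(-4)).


f(g(-4)) = 3
g(f(-4)) = 9
Sum = 12

12


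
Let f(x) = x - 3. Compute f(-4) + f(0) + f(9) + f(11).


f(-4) = -7
f(0) = -3
f(9) = 6
f(11) = 8
Sum = 4

4


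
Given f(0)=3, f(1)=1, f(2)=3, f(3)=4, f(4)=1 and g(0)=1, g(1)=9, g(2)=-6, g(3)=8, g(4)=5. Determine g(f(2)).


f(2) = 3
g(3) = 8

8


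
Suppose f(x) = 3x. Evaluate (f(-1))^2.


f(-1) = -3
(-3)^2 = 9

9


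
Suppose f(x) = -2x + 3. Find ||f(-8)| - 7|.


12


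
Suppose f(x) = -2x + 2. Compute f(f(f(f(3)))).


f(3) = -4
f(-4) = 10
f(10) = -18
f(-18) = 38

38


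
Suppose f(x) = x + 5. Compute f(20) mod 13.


f(20) = 25
25 mod 13 = 12

12


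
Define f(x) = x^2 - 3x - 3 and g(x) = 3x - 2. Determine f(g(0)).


g(0) = -2
f(-2) = 1*(-2)^2 - 3*(-2) - 3 = 7

7


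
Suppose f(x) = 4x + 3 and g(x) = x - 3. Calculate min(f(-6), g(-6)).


-21


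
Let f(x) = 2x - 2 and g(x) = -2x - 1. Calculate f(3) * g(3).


f(3) = 4
g(3) = -7
Product = -28

-28


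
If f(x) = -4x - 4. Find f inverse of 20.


Solve -4x - 4 = 20
x = (20 + 4) / (-4) = -6

-6


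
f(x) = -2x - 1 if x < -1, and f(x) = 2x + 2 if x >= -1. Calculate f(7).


7 satisfies x >= -1
f(7) = 16

16


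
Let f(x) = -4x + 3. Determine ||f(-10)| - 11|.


f(-10) = 43
|43| = 43
|43 - 11| = 32

32


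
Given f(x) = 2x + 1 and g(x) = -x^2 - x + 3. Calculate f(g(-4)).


g(-4) = -9
f(-9) = -17

-17


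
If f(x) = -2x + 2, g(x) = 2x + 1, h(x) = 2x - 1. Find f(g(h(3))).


-20


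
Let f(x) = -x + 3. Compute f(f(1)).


f(1) = 2
f(2) = 1

1


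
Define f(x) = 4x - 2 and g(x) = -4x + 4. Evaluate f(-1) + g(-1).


f(-1) = -6
g(-1) = 8
Sum = 2

2


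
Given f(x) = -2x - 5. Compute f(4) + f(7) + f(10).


f(4) = -13
f(7) = -19
f(10) = -25
Sum = -57

-57


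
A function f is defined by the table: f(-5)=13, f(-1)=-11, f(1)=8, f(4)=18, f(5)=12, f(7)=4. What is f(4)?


Reading from the table at x = 4

18


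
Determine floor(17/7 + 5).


17/7 = 2.4286
2.4286 + 5 = 7.4286
floor(7.4286) = 7

7


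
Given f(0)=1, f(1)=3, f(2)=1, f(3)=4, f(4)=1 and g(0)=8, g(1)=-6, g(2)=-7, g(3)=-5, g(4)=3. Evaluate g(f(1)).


f(1) = 3
g(3) = -5

-5


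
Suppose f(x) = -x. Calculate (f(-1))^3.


f(-1) = 1
(1)^3 = 1

1


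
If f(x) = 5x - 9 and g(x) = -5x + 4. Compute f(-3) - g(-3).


-43


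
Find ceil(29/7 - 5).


29/7 = 4.1429
4.1429 - 5 = -0.8571
ceil(-0.8571) = 0

0


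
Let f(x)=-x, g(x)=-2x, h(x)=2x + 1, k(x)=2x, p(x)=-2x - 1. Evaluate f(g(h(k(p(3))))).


p(3) = -7
k(-7) = -14
h(-14) = -27
g(-27) = 54
f(54) = -54

-54


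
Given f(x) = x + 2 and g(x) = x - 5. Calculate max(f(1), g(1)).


3


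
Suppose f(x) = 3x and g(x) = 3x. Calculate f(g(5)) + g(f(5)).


90


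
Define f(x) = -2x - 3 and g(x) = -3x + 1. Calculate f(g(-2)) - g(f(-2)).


f(g(-2)) = -17
g(f(-2)) = -2
Difference = -15

-15


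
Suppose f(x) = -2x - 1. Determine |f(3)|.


f(3) = -7
|-7| = 7

7


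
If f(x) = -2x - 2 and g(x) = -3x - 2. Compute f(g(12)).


g(12) = -38
f(-38) = 74

74


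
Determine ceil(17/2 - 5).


4


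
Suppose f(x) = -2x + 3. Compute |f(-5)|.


f(-5) = 13
|13| = 13

13


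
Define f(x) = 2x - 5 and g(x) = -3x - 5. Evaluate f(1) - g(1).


f(1) = -3
g(1) = -8
Difference = 5

5


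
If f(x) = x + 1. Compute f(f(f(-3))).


f(-3) = -2
f(-2) = -1
f(-1) = 0

0


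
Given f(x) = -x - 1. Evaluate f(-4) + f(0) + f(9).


f(-4) = 3
f(0) = -1
f(9) = -10
Sum = -8

-8


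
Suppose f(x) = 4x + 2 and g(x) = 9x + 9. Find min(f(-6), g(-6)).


f(-6) = -22
g(-6) = -45
min = -45

-45


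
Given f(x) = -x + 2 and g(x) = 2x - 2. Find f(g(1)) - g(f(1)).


2


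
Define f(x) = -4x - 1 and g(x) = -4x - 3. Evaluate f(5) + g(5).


f(5) = -21
g(5) = -23
Sum = -44

-44


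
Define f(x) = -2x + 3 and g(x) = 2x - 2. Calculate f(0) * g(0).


f(0) = 3
g(0) = -2
Product = -6

-6


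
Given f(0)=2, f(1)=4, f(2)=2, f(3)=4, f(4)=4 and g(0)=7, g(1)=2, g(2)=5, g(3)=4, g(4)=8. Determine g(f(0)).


f(0) = 2
g(2) = 5

5


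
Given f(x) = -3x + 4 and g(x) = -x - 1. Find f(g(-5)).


g(-5) = 4
f(4) = -8

-8


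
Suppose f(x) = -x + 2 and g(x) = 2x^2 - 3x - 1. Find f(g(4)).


g(4) = 19
f(19) = -17

-17


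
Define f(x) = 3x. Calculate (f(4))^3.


f(4) = 12
(12)^3 = 1728

1728


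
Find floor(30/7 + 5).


30/7 = 4.2857
4.2857 + 5 = 9.2857
floor(9.2857) = 9

9


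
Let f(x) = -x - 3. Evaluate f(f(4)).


f(4) = -7
f(-7) = 4

4


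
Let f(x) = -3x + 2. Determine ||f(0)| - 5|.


f(0) = 2
|2| = 2
|2 - 5| = 3

3


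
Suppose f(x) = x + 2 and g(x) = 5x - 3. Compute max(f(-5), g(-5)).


-3


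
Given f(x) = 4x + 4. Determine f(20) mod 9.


f(20) = 84
84 mod 9 = 3

3


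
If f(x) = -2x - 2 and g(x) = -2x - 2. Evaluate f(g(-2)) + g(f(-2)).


f(g(-2)) = -6
g(f(-2)) = -6
Sum = -12

-12


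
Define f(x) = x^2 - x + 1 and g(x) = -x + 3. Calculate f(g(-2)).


g(-2) = 5
f(5) = 1*(5)^2 - 1*(5) + 1 = 21

21


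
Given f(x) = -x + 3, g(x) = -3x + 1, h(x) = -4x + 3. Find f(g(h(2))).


h(2) = -5
g(-5) = 16
f(16) = -13

-13


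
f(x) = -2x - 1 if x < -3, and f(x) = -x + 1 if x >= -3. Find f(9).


9 satisfies x >= -3
f(9) = -8

-8


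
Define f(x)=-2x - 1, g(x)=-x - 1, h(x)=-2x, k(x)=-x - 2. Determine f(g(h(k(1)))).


k(1) = -3
h(-3) = 6
g(6) = -7
f(-7) = 13

13


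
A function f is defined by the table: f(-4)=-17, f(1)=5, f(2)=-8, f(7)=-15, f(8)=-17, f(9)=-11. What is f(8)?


Reading from the table at x = 8

-17


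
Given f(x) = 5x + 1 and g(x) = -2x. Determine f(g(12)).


g(12) = -24
f(-24) = -119

-119


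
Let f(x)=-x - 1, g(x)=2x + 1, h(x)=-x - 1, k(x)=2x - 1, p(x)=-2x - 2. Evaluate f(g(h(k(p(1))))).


p(1) = -4
k(-4) = -9
h(-9) = 8
g(8) = 17
f(17) = -18

-18


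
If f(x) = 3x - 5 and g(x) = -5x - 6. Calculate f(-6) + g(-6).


f(-6) = -23
g(-6) = 24
Sum = 1

1


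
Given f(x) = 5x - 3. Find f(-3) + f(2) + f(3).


f(-3) = -18
f(2) = 7
f(3) = 12
Sum = 1

1


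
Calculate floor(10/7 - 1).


10/7 = 1.4286
1.4286 - 1 = 0.4286
floor(0.4286) = 0

0


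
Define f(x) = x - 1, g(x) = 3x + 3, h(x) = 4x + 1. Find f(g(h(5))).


h(5) = 21
g(21) = 66
f(66) = 65

65


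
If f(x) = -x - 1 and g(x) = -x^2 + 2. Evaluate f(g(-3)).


g(-3) = -7
f(-7) = 6

6


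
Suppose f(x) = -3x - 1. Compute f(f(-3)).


-25


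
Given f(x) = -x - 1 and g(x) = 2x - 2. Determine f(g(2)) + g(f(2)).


f(g(2)) = -3
g(f(2)) = -8
Sum = -11

-11


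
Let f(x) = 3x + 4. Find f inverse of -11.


-5


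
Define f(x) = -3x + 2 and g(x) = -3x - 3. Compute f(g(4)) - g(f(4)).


f(g(4)) = 47
g(f(4)) = 27
Difference = 20

20


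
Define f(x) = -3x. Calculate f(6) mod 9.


f(6) = -18
-18 mod 9 = 0

0


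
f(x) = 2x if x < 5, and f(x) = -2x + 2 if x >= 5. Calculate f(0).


0 satisfies x < 5
f(0) = 0

0


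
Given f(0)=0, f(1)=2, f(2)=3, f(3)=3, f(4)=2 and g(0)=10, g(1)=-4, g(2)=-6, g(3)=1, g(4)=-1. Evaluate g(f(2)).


1


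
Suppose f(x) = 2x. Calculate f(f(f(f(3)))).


f(3) = 6
f(6) = 12
f(12) = 24
f(24) = 48

48


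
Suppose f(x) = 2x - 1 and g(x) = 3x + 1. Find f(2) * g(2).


f(2) = 3
g(2) = 7
Product = 21

21


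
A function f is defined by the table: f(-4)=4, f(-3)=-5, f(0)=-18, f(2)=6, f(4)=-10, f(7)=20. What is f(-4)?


Reading from the table at x = -4

4


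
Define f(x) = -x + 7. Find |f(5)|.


2


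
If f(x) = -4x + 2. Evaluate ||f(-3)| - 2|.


f(-3) = 14
|14| = 14
|14 - 2| = 12

12


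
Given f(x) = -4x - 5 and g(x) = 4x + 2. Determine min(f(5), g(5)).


f(5) = -25
g(5) = 22
min = -25

-25


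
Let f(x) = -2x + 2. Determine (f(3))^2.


f(3) = -4
(-4)^2 = 16

16


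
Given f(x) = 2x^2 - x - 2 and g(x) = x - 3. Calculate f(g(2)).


g(2) = -1
f(-1) = 2*(-1)^2 - 1*(-1) - 2 = 1

1


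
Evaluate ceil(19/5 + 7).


19/5 = 3.8
3.8 + 7 = 10.8
ceil(10.8) = 11

11


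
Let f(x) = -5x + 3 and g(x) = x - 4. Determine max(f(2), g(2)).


f(2) = -7
g(2) = -2
max = -2

-2


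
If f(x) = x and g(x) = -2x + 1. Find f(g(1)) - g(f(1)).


f(g(1)) = -1
g(f(1)) = -1
Difference = 0

0


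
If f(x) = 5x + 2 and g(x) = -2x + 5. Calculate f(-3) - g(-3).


f(-3) = -13
g(-3) = 11
Difference = -24

-24


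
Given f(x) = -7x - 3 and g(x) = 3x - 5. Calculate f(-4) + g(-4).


f(-4) = 25
g(-4) = -17
Sum = 8

8


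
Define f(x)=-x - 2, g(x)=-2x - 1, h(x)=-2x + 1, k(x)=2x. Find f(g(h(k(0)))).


k(0) = 0
h(0) = 1
g(1) = -3
f(-3) = 1

1


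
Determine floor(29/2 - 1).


29/2 = 14.5
14.5 - 1 = 13.5
floor(13.5) = 13

13


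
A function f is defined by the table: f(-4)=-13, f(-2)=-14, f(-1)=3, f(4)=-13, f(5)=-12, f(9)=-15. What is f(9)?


Reading from the table at x = 9

-15


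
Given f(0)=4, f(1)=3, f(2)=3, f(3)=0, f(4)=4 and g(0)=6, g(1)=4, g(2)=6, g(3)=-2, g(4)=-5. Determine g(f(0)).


f(0) = 4
g(4) = -5

-5


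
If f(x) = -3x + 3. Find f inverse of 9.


Solve -3x + 3 = 9
x = (9 - 3) / (-3) = -2

-2


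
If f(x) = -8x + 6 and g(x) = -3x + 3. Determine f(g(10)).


g(10) = -27
f(-27) = 222

222


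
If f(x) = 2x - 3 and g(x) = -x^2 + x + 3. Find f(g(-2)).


g(-2) = -3
f(-3) = -9

-9


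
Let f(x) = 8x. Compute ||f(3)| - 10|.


f(3) = 24
|24| = 24
|24 - 10| = 14

14


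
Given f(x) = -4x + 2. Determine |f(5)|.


f(5) = -18
|-18| = 18

18


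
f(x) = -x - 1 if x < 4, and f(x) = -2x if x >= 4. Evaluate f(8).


8 satisfies x >= 4
f(8) = -16

-16


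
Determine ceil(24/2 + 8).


24/2 = 12
12 + 8 = 20
ceil(20) = 20

20


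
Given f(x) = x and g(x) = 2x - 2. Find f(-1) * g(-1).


f(-1) = -1
g(-1) = -4
Product = 4

4


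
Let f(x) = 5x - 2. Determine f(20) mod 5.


f(20) = 98
98 mod 5 = 3

3


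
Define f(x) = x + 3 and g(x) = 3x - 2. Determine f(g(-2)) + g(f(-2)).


-4


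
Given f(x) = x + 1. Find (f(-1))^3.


f(-1) = 0
(0)^3 = 0

0


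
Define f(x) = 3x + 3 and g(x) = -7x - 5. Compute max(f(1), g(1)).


6


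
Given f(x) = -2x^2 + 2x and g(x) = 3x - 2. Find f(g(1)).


0


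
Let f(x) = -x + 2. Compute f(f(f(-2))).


f(-2) = 4
f(4) = -2
f(-2) = 4

4


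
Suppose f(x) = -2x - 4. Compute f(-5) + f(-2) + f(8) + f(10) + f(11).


f(-5) = 6
f(-2) = 0
f(8) = -20
f(10) = -24
f(11) = -26
Sum = -64

-64


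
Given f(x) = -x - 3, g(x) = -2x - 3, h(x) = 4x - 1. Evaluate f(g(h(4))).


h(4) = 15
g(15) = -33
f(-33) = 30

30


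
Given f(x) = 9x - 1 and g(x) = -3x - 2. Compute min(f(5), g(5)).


f(5) = 44
g(5) = -17
min = -17

-17


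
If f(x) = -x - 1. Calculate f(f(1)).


f(1) = -2
f(-2) = 1

1


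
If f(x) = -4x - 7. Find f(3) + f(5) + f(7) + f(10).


f(3) = -19
f(5) = -27
f(7) = -35
f(10) = -47
Sum = -128

-128


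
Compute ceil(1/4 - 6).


1/4 = 0.25
0.25 - 6 = -5.75
ceil(-5.75) = -5

-5


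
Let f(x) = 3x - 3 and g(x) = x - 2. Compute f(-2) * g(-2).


f(-2) = -9
g(-2) = -4
Product = 36

36


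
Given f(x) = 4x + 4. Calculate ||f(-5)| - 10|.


f(-5) = -16
|-16| = 16
|16 - 10| = 6

6


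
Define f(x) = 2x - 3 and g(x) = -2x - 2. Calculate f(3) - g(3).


f(3) = 3
g(3) = -8
Difference = 11

11


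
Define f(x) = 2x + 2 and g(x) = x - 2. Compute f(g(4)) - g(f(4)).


f(g(4)) = 6
g(f(4)) = 8
Difference = -2

-2


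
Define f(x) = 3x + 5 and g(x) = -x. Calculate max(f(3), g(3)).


f(3) = 14
g(3) = -3
max = 14

14


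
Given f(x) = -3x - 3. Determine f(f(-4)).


f(-4) = 9
f(9) = -30

-30


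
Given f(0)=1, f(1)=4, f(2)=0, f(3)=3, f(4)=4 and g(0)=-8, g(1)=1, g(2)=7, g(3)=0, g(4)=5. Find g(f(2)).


f(2) = 0
g(0) = -8

-8


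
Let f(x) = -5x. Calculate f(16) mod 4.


f(16) = -80
-80 mod 4 = 0

0


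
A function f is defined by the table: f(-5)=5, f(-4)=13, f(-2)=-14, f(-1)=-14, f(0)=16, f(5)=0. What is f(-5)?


Reading from the table at x = -5

5


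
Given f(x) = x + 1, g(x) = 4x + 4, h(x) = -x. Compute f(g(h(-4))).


h(-4) = 4
g(4) = 20
f(20) = 21

21


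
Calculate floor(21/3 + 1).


8


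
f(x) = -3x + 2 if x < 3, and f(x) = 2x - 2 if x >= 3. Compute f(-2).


-2 satisfies x < 3
f(-2) = 8

8


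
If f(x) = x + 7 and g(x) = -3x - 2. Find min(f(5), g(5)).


f(5) = 12
g(5) = -17
min = -17

-17


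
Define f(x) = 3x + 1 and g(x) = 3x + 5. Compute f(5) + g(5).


36


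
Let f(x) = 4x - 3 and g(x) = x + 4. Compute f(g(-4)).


g(-4) = 0
f(0) = -3

-3


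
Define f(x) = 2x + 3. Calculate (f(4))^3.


1331


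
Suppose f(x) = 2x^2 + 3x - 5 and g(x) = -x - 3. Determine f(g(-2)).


g(-2) = -1
f(-1) = 2*(-1)^2 + 3*(-1) - 5 = -6

-6


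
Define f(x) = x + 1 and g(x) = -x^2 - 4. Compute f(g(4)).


g(4) = -20
f(-20) = -19

-19


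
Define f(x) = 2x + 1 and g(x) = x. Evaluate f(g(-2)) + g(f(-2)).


f(g(-2)) = -3
g(f(-2)) = -3
Sum = -6

-6


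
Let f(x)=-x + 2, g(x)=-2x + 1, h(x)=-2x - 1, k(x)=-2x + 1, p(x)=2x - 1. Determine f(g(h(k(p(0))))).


-13


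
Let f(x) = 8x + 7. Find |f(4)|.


f(4) = 39
|39| = 39

39


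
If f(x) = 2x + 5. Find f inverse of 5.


Solve 2x + 5 = 5
x = (5 - 5) / 2 = 0

0


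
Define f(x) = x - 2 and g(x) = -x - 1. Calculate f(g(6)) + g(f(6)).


f(g(6)) = -9
g(f(6)) = -5
Sum = -14

-14


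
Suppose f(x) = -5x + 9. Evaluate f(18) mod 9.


f(18) = -81
-81 mod 9 = 0

0


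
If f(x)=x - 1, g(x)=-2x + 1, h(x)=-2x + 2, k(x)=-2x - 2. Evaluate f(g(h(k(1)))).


k(1) = -4
h(-4) = 10
g(10) = -19
f(-19) = -20

-20


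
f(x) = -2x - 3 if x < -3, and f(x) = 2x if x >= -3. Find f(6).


6 satisfies x >= -3
f(6) = 12

12


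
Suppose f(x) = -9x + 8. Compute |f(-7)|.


71


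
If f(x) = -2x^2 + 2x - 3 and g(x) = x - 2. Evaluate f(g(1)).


g(1) = -1
f(-1) = (-2)*(-1)^2 + 2*(-1) - 3 = -7

-7


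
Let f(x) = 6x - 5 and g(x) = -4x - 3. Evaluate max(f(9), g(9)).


f(9) = 49
g(9) = -39
max = 49

49


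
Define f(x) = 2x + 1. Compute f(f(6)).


27


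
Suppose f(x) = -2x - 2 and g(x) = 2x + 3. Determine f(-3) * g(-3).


f(-3) = 4
g(-3) = -3
Product = -12

-12


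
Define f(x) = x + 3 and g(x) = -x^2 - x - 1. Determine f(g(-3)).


g(-3) = -7
f(-7) = -4

-4


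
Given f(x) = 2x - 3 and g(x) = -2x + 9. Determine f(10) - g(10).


f(10) = 17
g(10) = -11
Difference = 28

28


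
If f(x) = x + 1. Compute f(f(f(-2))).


1


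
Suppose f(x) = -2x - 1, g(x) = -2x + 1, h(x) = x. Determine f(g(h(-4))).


h(-4) = -4
g(-4) = 9
f(9) = -19

-19


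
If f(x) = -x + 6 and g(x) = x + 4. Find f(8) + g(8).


f(8) = -2
g(8) = 12
Sum = 10

10


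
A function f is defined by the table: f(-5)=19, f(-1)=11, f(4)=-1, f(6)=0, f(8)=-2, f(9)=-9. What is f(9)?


Reading from the table at x = 9

-9


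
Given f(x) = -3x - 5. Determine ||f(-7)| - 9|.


f(-7) = 16
|16| = 16
|16 - 9| = 7

7


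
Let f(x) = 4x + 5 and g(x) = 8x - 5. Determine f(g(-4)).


-143


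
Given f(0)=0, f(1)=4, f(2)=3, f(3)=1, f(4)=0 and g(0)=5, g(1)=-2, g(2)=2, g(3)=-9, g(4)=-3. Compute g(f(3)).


f(3) = 1
g(1) = -2

-2


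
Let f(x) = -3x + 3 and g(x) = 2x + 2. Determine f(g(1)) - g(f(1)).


f(g(1)) = -9
g(f(1)) = 2
Difference = -11

-11


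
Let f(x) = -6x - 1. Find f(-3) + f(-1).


22


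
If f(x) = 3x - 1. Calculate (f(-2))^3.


-343


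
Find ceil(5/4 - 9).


5/4 = 1.25
1.25 - 9 = -7.75
ceil(-7.75) = -7

-7


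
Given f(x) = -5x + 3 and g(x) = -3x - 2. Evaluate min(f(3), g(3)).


f(3) = -12
g(3) = -11
min = -12

-12


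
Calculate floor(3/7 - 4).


3/7 = 0.4286
0.4286 - 4 = -3.5714
floor(-3.5714) = -4

-4


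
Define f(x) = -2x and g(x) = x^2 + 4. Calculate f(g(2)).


-16


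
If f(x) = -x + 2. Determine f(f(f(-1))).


f(-1) = 3
f(3) = -1
f(-1) = 3

3


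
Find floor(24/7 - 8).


24/7 = 3.4286
3.4286 - 8 = -4.5714
floor(-4.5714) = -5

-5


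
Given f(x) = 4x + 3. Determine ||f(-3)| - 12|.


f(-3) = -9
|-9| = 9
|9 - 12| = 3

3


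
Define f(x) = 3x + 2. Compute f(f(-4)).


f(-4) = -10
f(-10) = -28

-28


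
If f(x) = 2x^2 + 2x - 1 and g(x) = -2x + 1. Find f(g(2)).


g(2) = -3
f(-3) = 2*(-3)^2 + 2*(-3) - 1 = 11

11


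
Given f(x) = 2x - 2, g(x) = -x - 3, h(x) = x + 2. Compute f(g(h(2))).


h(2) = 4
g(4) = -7
f(-7) = -16

-16


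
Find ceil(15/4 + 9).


15/4 = 3.75
3.75 + 9 = 12.75
ceil(12.75) = 13

13


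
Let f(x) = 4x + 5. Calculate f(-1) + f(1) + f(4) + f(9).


f(-1) = 1
f(1) = 9
f(4) = 21
f(9) = 41
Sum = 72

72


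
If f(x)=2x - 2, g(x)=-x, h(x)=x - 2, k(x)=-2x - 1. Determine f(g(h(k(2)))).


k(2) = -5
h(-5) = -7
g(-7) = 7
f(7) = 12

12


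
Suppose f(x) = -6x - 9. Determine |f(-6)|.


f(-6) = 27
|27| = 27

27


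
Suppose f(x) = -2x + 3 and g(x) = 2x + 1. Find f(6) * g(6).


f(6) = -9
g(6) = 13
Product = -117

-117


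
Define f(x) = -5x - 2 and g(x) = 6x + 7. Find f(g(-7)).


g(-7) = -35
f(-35) = 173

173


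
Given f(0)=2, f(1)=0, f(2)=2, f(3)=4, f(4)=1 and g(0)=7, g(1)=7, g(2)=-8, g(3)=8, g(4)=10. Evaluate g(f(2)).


f(2) = 2
g(2) = -8

-8


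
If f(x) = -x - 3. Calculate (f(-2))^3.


f(-2) = -1
(-1)^3 = -1

-1


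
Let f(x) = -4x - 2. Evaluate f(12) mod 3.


1


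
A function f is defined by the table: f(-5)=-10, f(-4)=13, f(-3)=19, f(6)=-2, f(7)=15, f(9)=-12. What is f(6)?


-2


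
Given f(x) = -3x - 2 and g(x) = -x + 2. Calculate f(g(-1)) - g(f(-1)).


f(g(-1)) = -11
g(f(-1)) = 1
Difference = -12

-12


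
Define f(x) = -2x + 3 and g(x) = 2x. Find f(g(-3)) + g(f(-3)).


f(g(-3)) = 15
g(f(-3)) = 18
Sum = 33

33


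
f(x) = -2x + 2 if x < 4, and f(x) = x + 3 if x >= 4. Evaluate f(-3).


-3 satisfies x < 4
f(-3) = 8

8


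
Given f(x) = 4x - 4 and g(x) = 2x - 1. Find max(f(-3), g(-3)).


f(-3) = -16
g(-3) = -7
max = -7

-7


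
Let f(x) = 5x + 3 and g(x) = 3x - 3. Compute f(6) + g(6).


f(6) = 33
g(6) = 15
Sum = 48

48


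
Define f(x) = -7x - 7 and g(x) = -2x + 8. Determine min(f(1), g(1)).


f(1) = -14
g(1) = 6
min = -14

-14


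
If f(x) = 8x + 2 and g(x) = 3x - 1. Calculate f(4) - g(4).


23


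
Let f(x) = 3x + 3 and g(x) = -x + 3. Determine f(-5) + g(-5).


f(-5) = -12
g(-5) = 8
Sum = -4

-4


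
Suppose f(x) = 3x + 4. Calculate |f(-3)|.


f(-3) = -5
|-5| = 5

5


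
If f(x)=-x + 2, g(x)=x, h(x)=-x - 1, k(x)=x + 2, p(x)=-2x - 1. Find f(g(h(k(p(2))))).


p(2) = -5
k(-5) = -3
h(-3) = 2
g(2) = 2
f(2) = 0

0


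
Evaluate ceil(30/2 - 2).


13


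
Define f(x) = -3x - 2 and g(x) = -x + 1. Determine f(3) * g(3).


f(3) = -11
g(3) = -2
Product = 22

22
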